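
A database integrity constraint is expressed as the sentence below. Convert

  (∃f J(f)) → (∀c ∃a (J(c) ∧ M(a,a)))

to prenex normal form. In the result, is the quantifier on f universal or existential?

Eliminate → and ↔ using ¬ and ∨.
  ¬(∃f J(f)) ∨ (∀c ∃a (J(c) ∧ M(a,a)))
Move each ¬ inward, flipping quantifiers it crosses:
  (∀f ¬J(f)) ∨ (∀c ∃a (J(c) ∧ M(a,a)))
Finally move all quantifiers to the prefix:
  ∀f ∀c ∃a (¬J(f) ∨ J(c) ∧ M(a,a))
The quantifier ∃f sits under an odd number of negations (counting the antecedent side of each →), so it flips to ∀f.

universal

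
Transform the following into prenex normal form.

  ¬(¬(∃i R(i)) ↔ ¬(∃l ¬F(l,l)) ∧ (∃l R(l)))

∀i ∃l ∀z ∀c ∃v ∃u1 (¬R(i) ∧ (¬F(l,l) ∨ ¬R(z)) ∨ F(c,c) ∧ R(v) ∧ R(u1))

Rewrite implications/biconditionals: A → B as ¬A ∨ B; A ↔ B as (¬A ∨ B) ∧ (¬B ∨ A).
  ¬((¬¬(∃i R(i)) ∨ ¬(∃l ¬F(l,l)) ∧ (∃l R(l))) ∧ (¬(¬(∃l ¬F(l,l)) ∧ (∃l R(l))) ∨ ¬(∃i R(i))))
Drive negations inward (¬∀x A ≡ ∃x ¬A, ¬∃x A ≡ ∀x ¬A, De Morgan for ∧/∨):
  (∀i ¬R(i)) ∧ ((∃l ¬F(l,l)) ∨ (∀l ¬R(l))) ∨ (∀l F(l,l)) ∧ (∃l R(l)) ∧ (∃i R(i))
Standardize variables apart so no two quantifiers bind the same name: l↦z, l↦c, l↦v, i↦u1.
  (∀i ¬R(i)) ∧ ((∃l ¬F(l,l)) ∨ (∀z ¬R(z))) ∨ (∀c F(c,c)) ∧ (∃v R(v)) ∧ (∃u1 R(u1))
Pull the quantifiers to the front (each side's bound variable is not free in the other side):
  ∀i ∃l ∀z ∀c ∃v ∃u1 (¬R(i) ∧ (¬F(l,l) ∨ ¬R(z)) ∨ F(c,c) ∧ R(v) ∧ R(u1))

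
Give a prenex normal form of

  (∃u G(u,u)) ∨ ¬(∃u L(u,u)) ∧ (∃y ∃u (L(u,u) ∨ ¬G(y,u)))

∃u ∀c ∃y ∃v (G(u,u) ∨ ¬L(c,c) ∧ (L(v,v) ∨ ¬G(y,v)))

Drive negations inward (¬∀x A ≡ ∃x ¬A, ¬∃x A ≡ ∀x ¬A, De Morgan for ∧/∨):
  (∃u G(u,u)) ∨ (∀u ¬L(u,u)) ∧ (∃y ∃u (L(u,u) ∨ ¬G(y,u)))
Rename bound variables to avoid capture: u↦c, u↦v.
  (∃u G(u,u)) ∨ (∀c ¬L(c,c)) ∧ (∃y ∃v (L(v,v) ∨ ¬G(y,v)))
Finally move all quantifiers to the prefix:
  ∃u ∀c ∃y ∃v (G(u,u) ∨ ¬L(c,c) ∧ (L(v,v) ∨ ¬G(y,v)))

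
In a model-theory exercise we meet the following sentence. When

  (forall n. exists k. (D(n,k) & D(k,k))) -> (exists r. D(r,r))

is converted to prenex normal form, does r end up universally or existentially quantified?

Eliminate → and ↔ using ¬ and ∨.
  ~(forall n. exists k. (D(n,k) & D(k,k))) | (exists r. D(r,r))
Drive negations inward (¬∀x A ≡ ∃x ¬A, ¬∃x A ≡ ∀x ¬A, De Morgan for ∧/∨):
  (exists n. forall k. (~D(n,k) | ~D(k,k))) | (exists r. D(r,r))
Extract every quantifier outward, since the variables are now distinct and don't occur free across branches:
  exists n. forall k. exists r. (~D(n,k) | ~D(k,k) | D(r,r))
The quantifier exists r sits under an even number of negations (counting the antecedent side of each →), so it remains existential.

existential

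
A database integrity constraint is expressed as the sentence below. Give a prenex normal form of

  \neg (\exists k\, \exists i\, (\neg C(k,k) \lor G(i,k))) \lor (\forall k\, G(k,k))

\forall k\, \forall i\, \forall r\, (C(k,k) \land \neg G(i,k) \lor G(r,r))

Move each ¬ inward, flipping quantifiers it crosses:
  (\forall k\, \forall i\, (C(k,k) \land \neg G(i,k))) \lor (\forall k\, G(k,k))
Standardize variables apart so no two quantifiers bind the same name: k↦r.
  (\forall k\, \forall i\, (C(k,k) \land \neg G(i,k))) \lor (\forall r\, G(r,r))
Finally move all quantifiers to the prefix:
  \forall k\, \forall i\, \forall r\, (C(k,k) \land \neg G(i,k) \lor G(r,r))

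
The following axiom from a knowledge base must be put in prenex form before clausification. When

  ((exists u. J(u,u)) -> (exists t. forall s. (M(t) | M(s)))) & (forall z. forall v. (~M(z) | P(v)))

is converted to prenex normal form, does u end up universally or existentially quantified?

First replace A → B with ¬A ∨ B.
  (~(exists u. J(u,u)) | (exists t. forall s. (M(t) | M(s)))) & (forall z. forall v. (~M(z) | P(v)))
Move each ¬ inward, flipping quantifiers it crosses:
  ((forall u. ~J(u,u)) | (exists t. forall s. (M(t) | M(s)))) & (forall z. forall v. (~M(z) | P(v)))
Extract every quantifier outward, since the variables are now distinct and don't occur free across branches:
  forall u. exists t. forall s. forall z. forall v. ((~J(u,u) | M(t) | M(s)) & (~M(z) | P(v)))
The quantifier exists u sits under an odd number of negations (counting the antecedent side of each →), so it flips to forall u.

universal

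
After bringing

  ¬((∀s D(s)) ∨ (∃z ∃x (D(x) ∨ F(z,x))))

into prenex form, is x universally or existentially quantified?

Drive negations inward (¬∀x A ≡ ∃x ¬A, ¬∃x A ≡ ∀x ¬A, De Morgan for ∧/∨):
  (∃s ¬D(s)) ∧ (∀z ∀x (¬D(x) ∧ ¬F(z,x)))
Finally move all quantifiers to the prefix:
  ∃s ∀z ∀x (¬D(s) ∧ ¬D(x) ∧ ¬F(z,x))
The quantifier ∃x sits under an odd number of negations, so it flips to ∀x.

universal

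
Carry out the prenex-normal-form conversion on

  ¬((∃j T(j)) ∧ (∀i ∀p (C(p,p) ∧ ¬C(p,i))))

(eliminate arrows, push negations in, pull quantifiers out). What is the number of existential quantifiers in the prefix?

Move each ¬ inward, flipping quantifiers it crosses:
  (∀j ¬T(j)) ∨ (∃i ∃p (¬C(p,p) ∨ C(p,i)))
All bound variables are already distinct, so no renaming is needed.
Finally move all quantifiers to the prefix:
  ∀j ∃i ∃p (¬T(j) ∨ ¬C(p,p) ∨ C(p,i))
The prefix is ∀j ∃i ∃p: 1 universal, 2 existential.

2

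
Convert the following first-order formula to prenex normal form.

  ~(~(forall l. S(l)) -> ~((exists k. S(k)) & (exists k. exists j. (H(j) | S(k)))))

First replace A → B with ¬A ∨ B.
  ~(~~(forall l. S(l)) | ~((exists k. S(k)) & (exists k. exists j. (H(j) | S(k)))))
Drive negations inward (¬∀x A ≡ ∃x ¬A, ¬∃x A ≡ ∀x ¬A, De Morgan for ∧/∨):
  (exists l. ~S(l)) & (exists k. S(k)) & (exists k. exists j. (H(j) | S(k)))
Standardize variables apart so no two quantifiers bind the same name: k↦y.
  (exists l. ~S(l)) & (exists k. S(k)) & (exists y. exists j. (H(j) | S(y)))
Extract every quantifier outward, since the variables are now distinct and don't occur free across branches:
  exists l. exists k. exists y. exists j. (~S(l) & S(k) & (H(j) | S(y)))

exists l. exists k. exists y. exists j. (~S(l) & S(k) & (H(j) | S(y)))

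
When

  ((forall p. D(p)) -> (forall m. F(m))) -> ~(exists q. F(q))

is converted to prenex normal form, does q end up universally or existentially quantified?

First replace A → B with ¬A ∨ B.
  ~(~(forall p. D(p)) | (forall m. F(m))) | ~(exists q. F(q))
Move each ¬ inward, flipping quantifiers it crosses:
  (forall p. D(p)) & (exists m. ~F(m)) | (forall q. ~F(q))
All bound variables are already distinct, so no renaming is needed.
Extract every quantifier outward, since the variables are now distinct and don't occur free across branches:
  forall p. exists m. forall q. (D(p) & ~F(m) | ~F(q))
The quantifier exists q sits under an odd number of negations (counting the antecedent side of each →), so it flips to forall q.

universal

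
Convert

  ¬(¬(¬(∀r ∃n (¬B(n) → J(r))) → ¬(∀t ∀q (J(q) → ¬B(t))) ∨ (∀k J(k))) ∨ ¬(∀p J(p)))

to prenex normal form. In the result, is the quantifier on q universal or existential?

existential

Rewrite implications/biconditionals: A → B as ¬A ∨ B.
  ¬(¬(¬¬(∀r ∃n (¬¬B(n) ∨ J(r))) ∨ ¬(∀t ∀q (¬J(q) ∨ ¬B(t))) ∨ (∀k J(k))) ∨ ¬(∀p J(p)))
Push ¬ through the quantifiers and connectives to reach negation normal form:
  ((∀r ∃n (B(n) ∨ J(r))) ∨ (∃t ∃q (J(q) ∧ B(t))) ∨ (∀k J(k))) ∧ (∀p J(p))
All bound variables are already distinct, so no renaming is needed.
Finally move all quantifiers to the prefix:
  ∀r ∃n ∃t ∃q ∀k ∀p ((B(n) ∨ J(r) ∨ J(q) ∧ B(t) ∨ J(k)) ∧ J(p))
The quantifier ∀q sits under an odd number of negations (counting the antecedent side of each →), so it flips to ∃q.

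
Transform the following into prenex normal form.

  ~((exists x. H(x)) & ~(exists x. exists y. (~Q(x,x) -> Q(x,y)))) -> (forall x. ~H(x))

Rewrite implications/biconditionals: A → B as ¬A ∨ B.
  ~~((exists x. H(x)) & ~(exists x. exists y. (~~Q(x,x) | Q(x,y)))) | (forall x. ~H(x))
Push ¬ through the quantifiers and connectives to reach negation normal form:
  (exists x. H(x)) & (forall x. forall y. (~Q(x,x) & ~Q(x,y))) | (forall x. ~H(x))
Give each quantifier a distinct variable: x↦v1, x↦v.
  (exists x. H(x)) & (forall v1. forall y. (~Q(v1,v1) & ~Q(v1,y))) | (forall v. ~H(v))
Extract every quantifier outward, since the variables are now distinct and don't occur free across branches:
  exists x. forall v1. forall y. forall v. (H(x) & ~Q(v1,v1) & ~Q(v1,y) | ~H(v))

exists x. forall v1. forall y. forall v. (H(x) & ~Q(v1,v1) & ~Q(v1,y) | ~H(v))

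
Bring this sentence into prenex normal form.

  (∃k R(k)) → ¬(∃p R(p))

∀k ∀p (¬R(k) ∨ ¬R(p))

Eliminate → and ↔ using ¬ and ∨.
  ¬(∃k R(k)) ∨ ¬(∃p R(p))
Push ¬ through the quantifiers and connectives to reach negation normal form:
  (∀k ¬R(k)) ∨ (∀p ¬R(p))
Extract every quantifier outward, since the variables are now distinct and don't occur free across branches:
  ∀k ∀p (¬R(k) ∨ ¬R(p))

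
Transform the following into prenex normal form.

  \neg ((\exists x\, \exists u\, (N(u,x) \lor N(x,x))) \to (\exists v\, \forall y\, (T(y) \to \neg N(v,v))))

Rewrite implications/biconditionals: A → B as ¬A ∨ B.
  \neg (\neg (\exists x\, \exists u\, (N(u,x) \lor N(x,x))) \lor (\exists v\, \forall y\, (\neg T(y) \lor \neg N(v,v))))
Push ¬ through the quantifiers and connectives to reach negation normal form:
  (\exists x\, \exists u\, (N(u,x) \lor N(x,x))) \land (\forall v\, \exists y\, (T(y) \land N(v,v)))
Pull the quantifiers to the front (each side's bound variable is not free in the other side):
  \exists x\, \exists u\, \forall v\, \exists y\, ((N(u,x) \lor N(x,x)) \land T(y) \land N(v,v))

\exists x\, \exists u\, \forall v\, \exists y\, ((N(u,x) \lor N(x,x)) \land T(y) \land N(v,v))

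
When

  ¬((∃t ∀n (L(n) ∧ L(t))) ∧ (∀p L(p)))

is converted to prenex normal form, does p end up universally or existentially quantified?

existential

Push ¬ through the quantifiers and connectives to reach negation normal form:
  (∀t ∃n (¬L(n) ∨ ¬L(t))) ∨ (∃p ¬L(p))
All bound variables are already distinct, so no renaming is needed.
Finally move all quantifiers to the prefix:
  ∀t ∃n ∃p (¬L(n) ∨ ¬L(t) ∨ ¬L(p))
The quantifier ∀p sits under an odd number of negations, so it flips to ∃p.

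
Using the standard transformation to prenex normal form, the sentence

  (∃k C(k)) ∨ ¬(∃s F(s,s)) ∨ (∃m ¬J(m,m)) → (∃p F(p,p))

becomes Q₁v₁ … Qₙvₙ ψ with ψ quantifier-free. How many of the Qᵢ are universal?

Rewrite implications/biconditionals: A → B as ¬A ∨ B.
  ¬((∃k C(k)) ∨ ¬(∃s F(s,s)) ∨ (∃m ¬J(m,m))) ∨ (∃p F(p,p))
Drive negations inward (¬∀x A ≡ ∃x ¬A, ¬∃x A ≡ ∀x ¬A, De Morgan for ∧/∨):
  (∀k ¬C(k)) ∧ (∃s F(s,s)) ∧ (∀m J(m,m)) ∨ (∃p F(p,p))
Pull the quantifiers to the front (each side's bound variable is not free in the other side):
  ∀k ∃s ∀m ∃p (¬C(k) ∧ F(s,s) ∧ J(m,m) ∨ F(p,p))
The prefix is ∀k ∃s ∀m ∃p: 2 universal, 2 existential.

2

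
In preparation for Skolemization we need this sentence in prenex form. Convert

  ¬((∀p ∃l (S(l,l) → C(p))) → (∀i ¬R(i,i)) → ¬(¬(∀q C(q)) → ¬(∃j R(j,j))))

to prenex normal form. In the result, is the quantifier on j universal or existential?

Rewrite implications/biconditionals: A → B as ¬A ∨ B.
  ¬(¬(∀p ∃l (¬S(l,l) ∨ C(p))) ∨ ¬(∀i ¬R(i,i)) ∨ ¬(¬¬(∀q C(q)) ∨ ¬(∃j R(j,j))))
Move each ¬ inward, flipping quantifiers it crosses:
  (∀p ∃l (¬S(l,l) ∨ C(p))) ∧ (∀i ¬R(i,i)) ∧ ((∀q C(q)) ∨ (∀j ¬R(j,j)))
All bound variables are already distinct, so no renaming is needed.
Finally move all quantifiers to the prefix:
  ∀p ∃l ∀i ∀q ∀j ((¬S(l,l) ∨ C(p)) ∧ ¬R(i,i) ∧ (C(q) ∨ ¬R(j,j)))
The quantifier ∃j sits under an odd number of negations (counting the antecedent side of each →), so it flips to ∀j.

universal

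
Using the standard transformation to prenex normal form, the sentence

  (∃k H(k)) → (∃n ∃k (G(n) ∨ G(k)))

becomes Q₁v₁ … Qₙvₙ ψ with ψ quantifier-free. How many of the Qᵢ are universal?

Eliminate → and ↔ using ¬ and ∨.
  ¬(∃k H(k)) ∨ (∃n ∃k (G(n) ∨ G(k)))
Drive negations inward (¬∀x A ≡ ∃x ¬A, ¬∃x A ≡ ∀x ¬A, De Morgan for ∧/∨):
  (∀k ¬H(k)) ∨ (∃n ∃k (G(n) ∨ G(k)))
Give each quantifier a distinct variable: k↦x1.
  (∀k ¬H(k)) ∨ (∃n ∃x1 (G(n) ∨ G(x1)))
Pull the quantifiers to the front (each side's bound variable is not free in the other side):
  ∀k ∃n ∃x1 (¬H(k) ∨ G(n) ∨ G(x1))
The prefix is ∀k ∃n ∃x1: 1 universal, 2 existential.

1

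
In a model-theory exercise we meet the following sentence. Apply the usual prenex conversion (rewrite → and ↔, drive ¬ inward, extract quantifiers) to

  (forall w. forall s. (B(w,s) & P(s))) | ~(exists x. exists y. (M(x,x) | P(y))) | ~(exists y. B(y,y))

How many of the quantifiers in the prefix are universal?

Drive negations inward (¬∀x A ≡ ∃x ¬A, ¬∃x A ≡ ∀x ¬A, De Morgan for ∧/∨):
  (forall w. forall s. (B(w,s) & P(s))) | (forall x. forall y. (~M(x,x) & ~P(y))) | (forall y. ~B(y,y))
Rename bound variables to avoid capture: y↦u.
  (forall w. forall s. (B(w,s) & P(s))) | (forall x. forall y. (~M(x,x) & ~P(y))) | (forall u. ~B(u,u))
Extract every quantifier outward, since the variables are now distinct and don't occur free across branches:
  forall w. forall s. forall x. forall y. forall u. (B(w,s) & P(s) | ~M(x,x) & ~P(y) | ~B(u,u))
The prefix is forall w forall s forall x forall y forall u: 5 universal, 0 existential.

5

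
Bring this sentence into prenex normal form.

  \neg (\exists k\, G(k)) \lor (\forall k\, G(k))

\forall k\, \forall p\, (\neg G(k) \lor G(p))

Push ¬ through the quantifiers and connectives to reach negation normal form:
  (\forall k\, \neg G(k)) \lor (\forall k\, G(k))
Give each quantifier a distinct variable: k↦p.
  (\forall k\, \neg G(k)) \lor (\forall p\, G(p))
Pull the quantifiers to the front (each side's bound variable is not free in the other side):
  \forall k\, \forall p\, (\neg G(k) \lor G(p))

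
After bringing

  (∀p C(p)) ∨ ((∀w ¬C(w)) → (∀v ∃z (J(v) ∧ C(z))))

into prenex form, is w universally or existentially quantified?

First replace A → B with ¬A ∨ B.
  (∀p C(p)) ∨ ¬(∀w ¬C(w)) ∨ (∀v ∃z (J(v) ∧ C(z)))
Push ¬ through the quantifiers and connectives to reach negation normal form:
  (∀p C(p)) ∨ (∃w C(w)) ∨ (∀v ∃z (J(v) ∧ C(z)))
Pull the quantifiers to the front (each side's bound variable is not free in the other side):
  ∀p ∃w ∀v ∃z (C(p) ∨ C(w) ∨ J(v) ∧ C(z))
The quantifier ∀w sits under an odd number of negations (counting the antecedent side of each →), so it flips to ∃w.

existential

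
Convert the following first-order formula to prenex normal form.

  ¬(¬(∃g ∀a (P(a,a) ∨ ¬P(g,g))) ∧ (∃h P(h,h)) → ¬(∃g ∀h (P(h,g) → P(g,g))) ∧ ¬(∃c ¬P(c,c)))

First replace A → B with ¬A ∨ B.
  ¬(¬(¬(∃g ∀a (P(a,a) ∨ ¬P(g,g))) ∧ (∃h P(h,h))) ∨ ¬(∃g ∀h (¬P(h,g) ∨ P(g,g))) ∧ ¬(∃c ¬P(c,c)))
Push ¬ through the quantifiers and connectives to reach negation normal form:
  (∀g ∃a (¬P(a,a) ∧ P(g,g))) ∧ (∃h P(h,h)) ∧ ((∃g ∀h (¬P(h,g) ∨ P(g,g))) ∨ (∃c ¬P(c,c)))
Standardize variables apart so no two quantifiers bind the same name: g↦x, h↦z.
  (∀g ∃a (¬P(a,a) ∧ P(g,g))) ∧ (∃h P(h,h)) ∧ ((∃x ∀z (¬P(z,x) ∨ P(x,x))) ∨ (∃c ¬P(c,c)))
Pull the quantifiers to the front (each side's bound variable is not free in the other side):
  ∀g ∃a ∃h ∃x ∀z ∃c (¬P(a,a) ∧ P(g,g) ∧ P(h,h) ∧ (¬P(z,x) ∨ P(x,x) ∨ ¬P(c,c)))

∀g ∃a ∃h ∃x ∀z ∃c (¬P(a,a) ∧ P(g,g) ∧ P(h,h) ∧ (¬P(z,x) ∨ P(x,x) ∨ ¬P(c,c)))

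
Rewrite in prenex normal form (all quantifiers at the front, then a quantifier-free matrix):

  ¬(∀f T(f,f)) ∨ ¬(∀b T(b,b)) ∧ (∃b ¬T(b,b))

Move each ¬ inward, flipping quantifiers it crosses:
  (∃f ¬T(f,f)) ∨ (∃b ¬T(b,b)) ∧ (∃b ¬T(b,b))
Standardize variables apart so no two quantifiers bind the same name: b↦u.
  (∃f ¬T(f,f)) ∨ (∃b ¬T(b,b)) ∧ (∃u ¬T(u,u))
Finally move all quantifiers to the prefix:
  ∃f ∃b ∃u (¬T(f,f) ∨ ¬T(b,b) ∧ ¬T(u,u))

∃f ∃b ∃u (¬T(f,f) ∨ ¬T(b,b) ∧ ¬T(u,u))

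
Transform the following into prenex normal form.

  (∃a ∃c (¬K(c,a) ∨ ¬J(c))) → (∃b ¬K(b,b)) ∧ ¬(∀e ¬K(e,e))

Eliminate → and ↔ using ¬ and ∨.
  ¬(∃a ∃c (¬K(c,a) ∨ ¬J(c))) ∨ (∃b ¬K(b,b)) ∧ ¬(∀e ¬K(e,e))
Push ¬ through the quantifiers and connectives to reach negation normal form:
  (∀a ∀c (K(c,a) ∧ J(c))) ∨ (∃b ¬K(b,b)) ∧ (∃e K(e,e))
All bound variables are already distinct, so no renaming is needed.
Extract every quantifier outward, since the variables are now distinct and don't occur free across branches:
  ∀a ∀c ∃b ∃e (K(c,a) ∧ J(c) ∨ ¬K(b,b) ∧ K(e,e))

∀a ∀c ∃b ∃e (K(c,a) ∧ J(c) ∨ ¬K(b,b) ∧ K(e,e))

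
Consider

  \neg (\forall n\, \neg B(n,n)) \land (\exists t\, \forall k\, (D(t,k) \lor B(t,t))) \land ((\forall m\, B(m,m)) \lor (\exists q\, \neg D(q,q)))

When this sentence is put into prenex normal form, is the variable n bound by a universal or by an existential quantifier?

Drive negations inward (¬∀x A ≡ ∃x ¬A, ¬∃x A ≡ ∀x ¬A, De Morgan for ∧/∨):
  (\exists n\, B(n,n)) \land (\exists t\, \forall k\, (D(t,k) \lor B(t,t))) \land ((\forall m\, B(m,m)) \lor (\exists q\, \neg D(q,q)))
All bound variables are already distinct, so no renaming is needed.
Pull the quantifiers to the front (each side's bound variable is not free in the other side):
  \exists n\, \exists t\, \forall k\, \forall m\, \exists q\, (B(n,n) \land (D(t,k) \lor B(t,t)) \land (B(m,m) \lor \neg D(q,q)))
The quantifier \forall n sits under an odd number of negations, so it flips to \exists n.

existential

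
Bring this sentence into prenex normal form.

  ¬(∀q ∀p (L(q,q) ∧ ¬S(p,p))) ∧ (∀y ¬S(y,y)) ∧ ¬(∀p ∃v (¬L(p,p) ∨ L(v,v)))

Push ¬ through the quantifiers and connectives to reach negation normal form:
  (∃q ∃p (¬L(q,q) ∨ S(p,p))) ∧ (∀y ¬S(y,y)) ∧ (∃p ∀v (L(p,p) ∧ ¬L(v,v)))
Standardize variables apart so no two quantifiers bind the same name: p↦u.
  (∃q ∃p (¬L(q,q) ∨ S(p,p))) ∧ (∀y ¬S(y,y)) ∧ (∃u ∀v (L(u,u) ∧ ¬L(v,v)))
Pull the quantifiers to the front (each side's bound variable is not free in the other side):
  ∃q ∃p ∀y ∃u ∀v ((¬L(q,q) ∨ S(p,p)) ∧ ¬S(y,y) ∧ L(u,u) ∧ ¬L(v,v))

∃q ∃p ∀y ∃u ∀v ((¬L(q,q) ∨ S(p,p)) ∧ ¬S(y,y) ∧ L(u,u) ∧ ¬L(v,v))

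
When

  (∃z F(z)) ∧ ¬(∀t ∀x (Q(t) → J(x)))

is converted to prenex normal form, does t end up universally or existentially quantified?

existential

Rewrite implications/biconditionals: A → B as ¬A ∨ B.
  (∃z F(z)) ∧ ¬(∀t ∀x (¬Q(t) ∨ J(x)))
Drive negations inward (¬∀x A ≡ ∃x ¬A, ¬∃x A ≡ ∀x ¬A, De Morgan for ∧/∨):
  (∃z F(z)) ∧ (∃t ∃x (Q(t) ∧ ¬J(x)))
All bound variables are already distinct, so no renaming is needed.
Finally move all quantifiers to the prefix:
  ∃z ∃t ∃x (F(z) ∧ Q(t) ∧ ¬J(x))
The quantifier ∀t sits under an odd number of negations (counting the antecedent side of each →), so it flips to ∃t.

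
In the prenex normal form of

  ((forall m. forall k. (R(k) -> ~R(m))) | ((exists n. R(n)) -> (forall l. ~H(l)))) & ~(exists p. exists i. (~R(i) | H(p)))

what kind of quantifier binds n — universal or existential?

Eliminate → and ↔ using ¬ and ∨.
  ((forall m. forall k. (~R(k) | ~R(m))) | ~(exists n. R(n)) | (forall l. ~H(l))) & ~(exists p. exists i. (~R(i) | H(p)))
Drive negations inward (¬∀x A ≡ ∃x ¬A, ¬∃x A ≡ ∀x ¬A, De Morgan for ∧/∨):
  ((forall m. forall k. (~R(k) | ~R(m))) | (forall n. ~R(n)) | (forall l. ~H(l))) & (forall p. forall i. (R(i) & ~H(p)))
All bound variables are already distinct, so no renaming is needed.
Pull the quantifiers to the front (each side's bound variable is not free in the other side):
  forall m. forall k. forall n. forall l. forall p. forall i. ((~R(k) | ~R(m) | ~R(n) | ~H(l)) & R(i) & ~H(p))
The quantifier exists n sits under an odd number of negations (counting the antecedent side of each →), so it flips to forall n.

universal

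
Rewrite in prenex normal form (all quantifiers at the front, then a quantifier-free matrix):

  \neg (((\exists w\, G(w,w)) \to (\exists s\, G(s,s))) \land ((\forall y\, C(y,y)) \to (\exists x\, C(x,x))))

\exists w\, \forall s\, \forall y\, \forall x\, (G(w,w) \land \neg G(s,s) \lor C(y,y) \land \neg C(x,x))

First replace A → B with ¬A ∨ B.
  \neg ((\neg (\exists w\, G(w,w)) \lor (\exists s\, G(s,s))) \land (\neg (\forall y\, C(y,y)) \lor (\exists x\, C(x,x))))
Move each ¬ inward, flipping quantifiers it crosses:
  (\exists w\, G(w,w)) \land (\forall s\, \neg G(s,s)) \lor (\forall y\, C(y,y)) \land (\forall x\, \neg C(x,x))
Extract every quantifier outward, since the variables are now distinct and don't occur free across branches:
  \exists w\, \forall s\, \forall y\, \forall x\, (G(w,w) \land \neg G(s,s) \lor C(y,y) \land \neg C(x,x))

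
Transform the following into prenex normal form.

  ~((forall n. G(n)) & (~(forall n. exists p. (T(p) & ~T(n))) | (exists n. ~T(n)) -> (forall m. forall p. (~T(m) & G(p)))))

Eliminate → and ↔ using ¬ and ∨.
  ~((forall n. G(n)) & (~(~(forall n. exists p. (T(p) & ~T(n))) | (exists n. ~T(n))) | (forall m. forall p. (~T(m) & G(p)))))
Drive negations inward (¬∀x A ≡ ∃x ¬A, ¬∃x A ≡ ∀x ¬A, De Morgan for ∧/∨):
  (exists n. ~G(n)) | ((exists n. forall p. (~T(p) | T(n))) | (exists n. ~T(n))) & (exists m. exists p. (T(m) | ~G(p)))
Give each quantifier a distinct variable: n↦v1, n↦w1, p↦w.
  (exists n. ~G(n)) | ((exists v1. forall p. (~T(p) | T(v1))) | (exists w1. ~T(w1))) & (exists m. exists w. (T(m) | ~G(w)))
Pull the quantifiers to the front (each side's bound variable is not free in the other side):
  exists n. exists v1. forall p. exists w1. exists m. exists w. (~G(n) | (~T(p) | T(v1) | ~T(w1)) & (T(m) | ~G(w)))

exists n. exists v1. forall p. exists w1. exists m. exists w. (~G(n) | (~T(p) | T(v1) | ~T(w1)) & (T(m) | ~G(w)))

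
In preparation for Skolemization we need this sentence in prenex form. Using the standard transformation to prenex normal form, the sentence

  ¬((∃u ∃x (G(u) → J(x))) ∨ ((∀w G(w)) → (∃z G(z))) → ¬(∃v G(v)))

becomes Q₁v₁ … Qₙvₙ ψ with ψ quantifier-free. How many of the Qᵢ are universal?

0

Eliminate → and ↔ using ¬ and ∨.
  ¬(¬((∃u ∃x (¬G(u) ∨ J(x))) ∨ ¬(∀w G(w)) ∨ (∃z G(z))) ∨ ¬(∃v G(v)))
Push ¬ through the quantifiers and connectives to reach negation normal form:
  ((∃u ∃x (¬G(u) ∨ J(x))) ∨ (∃w ¬G(w)) ∨ (∃z G(z))) ∧ (∃v G(v))
All bound variables are already distinct, so no renaming is needed.
Finally move all quantifiers to the prefix:
  ∃u ∃x ∃w ∃z ∃v ((¬G(u) ∨ J(x) ∨ ¬G(w) ∨ G(z)) ∧ G(v))
The prefix is ∃u ∃x ∃w ∃z ∃v: 0 universal, 5 existential.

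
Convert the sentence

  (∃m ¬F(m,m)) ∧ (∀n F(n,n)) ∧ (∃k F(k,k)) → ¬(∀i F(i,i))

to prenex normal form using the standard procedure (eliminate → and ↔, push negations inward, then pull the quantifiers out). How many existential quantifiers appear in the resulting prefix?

Rewrite implications/biconditionals: A → B as ¬A ∨ B.
  ¬((∃m ¬F(m,m)) ∧ (∀n F(n,n)) ∧ (∃k F(k,k))) ∨ ¬(∀i F(i,i))
Drive negations inward (¬∀x A ≡ ∃x ¬A, ¬∃x A ≡ ∀x ¬A, De Morgan for ∧/∨):
  (∀m F(m,m)) ∨ (∃n ¬F(n,n)) ∨ (∀k ¬F(k,k)) ∨ (∃i ¬F(i,i))
Finally move all quantifiers to the prefix:
  ∀m ∃n ∀k ∃i (F(m,m) ∨ ¬F(n,n) ∨ ¬F(k,k) ∨ ¬F(i,i))
The prefix is ∀m ∃n ∀k ∃i: 2 universal, 2 existential.

2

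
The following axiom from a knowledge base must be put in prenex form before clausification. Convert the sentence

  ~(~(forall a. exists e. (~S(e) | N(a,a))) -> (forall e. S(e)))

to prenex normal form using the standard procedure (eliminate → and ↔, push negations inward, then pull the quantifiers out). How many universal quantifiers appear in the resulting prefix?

1

Eliminate → and ↔ using ¬ and ∨.
  ~(~~(forall a. exists e. (~S(e) | N(a,a))) | (forall e. S(e)))
Drive negations inward (¬∀x A ≡ ∃x ¬A, ¬∃x A ≡ ∀x ¬A, De Morgan for ∧/∨):
  (exists a. forall e. (S(e) & ~N(a,a))) & (exists e. ~S(e))
Give each quantifier a distinct variable: e↦b.
  (exists a. forall e. (S(e) & ~N(a,a))) & (exists b. ~S(b))
Finally move all quantifiers to the prefix:
  exists a. forall e. exists b. (S(e) & ~N(a,a) & ~S(b))
The prefix is exists a forall e exists b: 1 universal, 2 existential.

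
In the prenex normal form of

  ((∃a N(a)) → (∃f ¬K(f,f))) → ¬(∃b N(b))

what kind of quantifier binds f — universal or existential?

Eliminate → and ↔ using ¬ and ∨.
  ¬(¬(∃a N(a)) ∨ (∃f ¬K(f,f))) ∨ ¬(∃b N(b))
Move each ¬ inward, flipping quantifiers it crosses:
  (∃a N(a)) ∧ (∀f K(f,f)) ∨ (∀b ¬N(b))
All bound variables are already distinct, so no renaming is needed.
Pull the quantifiers to the front (each side's bound variable is not free in the other side):
  ∃a ∀f ∀b (N(a) ∧ K(f,f) ∨ ¬N(b))
The quantifier ∃f sits under an odd number of negations (counting the antecedent side of each →), so it flips to ∀f.

universal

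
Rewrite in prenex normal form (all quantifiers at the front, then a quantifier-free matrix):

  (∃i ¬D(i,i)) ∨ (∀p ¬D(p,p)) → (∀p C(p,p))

Rewrite implications/biconditionals: A → B as ¬A ∨ B.
  ¬((∃i ¬D(i,i)) ∨ (∀p ¬D(p,p))) ∨ (∀p C(p,p))
Push ¬ through the quantifiers and connectives to reach negation normal form:
  (∀i D(i,i)) ∧ (∃p D(p,p)) ∨ (∀p C(p,p))
Standardize variables apart so no two quantifiers bind the same name: p↦x.
  (∀i D(i,i)) ∧ (∃p D(p,p)) ∨ (∀x C(x,x))
Extract every quantifier outward, since the variables are now distinct and don't occur free across branches:
  ∀i ∃p ∀x (D(i,i) ∧ D(p,p) ∨ C(x,x))

∀i ∃p ∀x (D(i,i) ∧ D(p,p) ∨ C(x,x))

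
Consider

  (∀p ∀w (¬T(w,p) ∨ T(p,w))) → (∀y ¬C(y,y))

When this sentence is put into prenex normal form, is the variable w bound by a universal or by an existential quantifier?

Rewrite implications/biconditionals: A → B as ¬A ∨ B.
  ¬(∀p ∀w (¬T(w,p) ∨ T(p,w))) ∨ (∀y ¬C(y,y))
Push ¬ through the quantifiers and connectives to reach negation normal form:
  (∃p ∃w (T(w,p) ∧ ¬T(p,w))) ∨ (∀y ¬C(y,y))
Extract every quantifier outward, since the variables are now distinct and don't occur free across branches:
  ∃p ∃w ∀y (T(w,p) ∧ ¬T(p,w) ∨ ¬C(y,y))
The quantifier ∀w sits under an odd number of negations (counting the antecedent side of each →), so it flips to ∃w.

existential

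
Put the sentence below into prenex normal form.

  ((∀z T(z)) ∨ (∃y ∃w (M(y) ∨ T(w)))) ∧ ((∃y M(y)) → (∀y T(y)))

Eliminate → and ↔ using ¬ and ∨.
  ((∀z T(z)) ∨ (∃y ∃w (M(y) ∨ T(w)))) ∧ (¬(∃y M(y)) ∨ (∀y T(y)))
Move each ¬ inward, flipping quantifiers it crosses:
  ((∀z T(z)) ∨ (∃y ∃w (M(y) ∨ T(w)))) ∧ ((∀y ¬M(y)) ∨ (∀y T(y)))
Standardize variables apart so no two quantifiers bind the same name: y↦u, y↦a.
  ((∀z T(z)) ∨ (∃y ∃w (M(y) ∨ T(w)))) ∧ ((∀u ¬M(u)) ∨ (∀a T(a)))
Extract every quantifier outward, since the variables are now distinct and don't occur free across branches:
  ∀z ∃y ∃w ∀u ∀a ((T(z) ∨ M(y) ∨ T(w)) ∧ (¬M(u) ∨ T(a)))

∀z ∃y ∃w ∀u ∀a ((T(z) ∨ M(y) ∨ T(w)) ∧ (¬M(u) ∨ T(a)))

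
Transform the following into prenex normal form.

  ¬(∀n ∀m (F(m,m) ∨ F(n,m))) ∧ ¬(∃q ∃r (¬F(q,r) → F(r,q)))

∃n ∃m ∀q ∀r (¬F(m,m) ∧ ¬F(n,m) ∧ ¬F(q,r) ∧ ¬F(r,q))

Eliminate → and ↔ using ¬ and ∨.
  ¬(∀n ∀m (F(m,m) ∨ F(n,m))) ∧ ¬(∃q ∃r (¬¬F(q,r) ∨ F(r,q)))
Drive negations inward (¬∀x A ≡ ∃x ¬A, ¬∃x A ≡ ∀x ¬A, De Morgan for ∧/∨):
  (∃n ∃m (¬F(m,m) ∧ ¬F(n,m))) ∧ (∀q ∀r (¬F(q,r) ∧ ¬F(r,q)))
All bound variables are already distinct, so no renaming is needed.
Pull the quantifiers to the front (each side's bound variable is not free in the other side):
  ∃n ∃m ∀q ∀r (¬F(m,m) ∧ ¬F(n,m) ∧ ¬F(q,r) ∧ ¬F(r,q))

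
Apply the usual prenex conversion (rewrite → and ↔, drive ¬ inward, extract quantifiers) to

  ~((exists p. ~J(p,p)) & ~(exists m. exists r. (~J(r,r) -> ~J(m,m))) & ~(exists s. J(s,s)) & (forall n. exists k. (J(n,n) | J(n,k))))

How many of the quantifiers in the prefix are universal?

Eliminate → and ↔ using ¬ and ∨.
  ~((exists p. ~J(p,p)) & ~(exists m. exists r. (~~J(r,r) | ~J(m,m))) & ~(exists s. J(s,s)) & (forall n. exists k. (J(n,n) | J(n,k))))
Move each ¬ inward, flipping quantifiers it crosses:
  (forall p. J(p,p)) | (exists m. exists r. (J(r,r) | ~J(m,m))) | (exists s. J(s,s)) | (exists n. forall k. (~J(n,n) & ~J(n,k)))
All bound variables are already distinct, so no renaming is needed.
Extract every quantifier outward, since the variables are now distinct and don't occur free across branches:
  forall p. exists m. exists r. exists s. exists n. forall k. (J(p,p) | J(r,r) | ~J(m,m) | J(s,s) | ~J(n,n) & ~J(n,k))
The prefix is forall p exists m exists r exists s exists n forall k: 2 universal, 4 existential.

2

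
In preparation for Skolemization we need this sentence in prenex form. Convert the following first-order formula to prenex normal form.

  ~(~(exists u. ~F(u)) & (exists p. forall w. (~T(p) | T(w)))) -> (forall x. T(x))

forall u. exists p. forall w. forall x. (F(u) & (~T(p) | T(w)) | T(x))

Rewrite implications/biconditionals: A → B as ¬A ∨ B.
  ~~(~(exists u. ~F(u)) & (exists p. forall w. (~T(p) | T(w)))) | (forall x. T(x))
Drive negations inward (¬∀x A ≡ ∃x ¬A, ¬∃x A ≡ ∀x ¬A, De Morgan for ∧/∨):
  (forall u. F(u)) & (exists p. forall w. (~T(p) | T(w))) | (forall x. T(x))
Finally move all quantifiers to the prefix:
  forall u. exists p. forall w. forall x. (F(u) & (~T(p) | T(w)) | T(x))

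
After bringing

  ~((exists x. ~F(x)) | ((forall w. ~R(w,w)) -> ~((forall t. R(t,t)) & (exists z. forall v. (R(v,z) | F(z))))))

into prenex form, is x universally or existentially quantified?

First replace A → B with ¬A ∨ B.
  ~((exists x. ~F(x)) | ~(forall w. ~R(w,w)) | ~((forall t. R(t,t)) & (exists z. forall v. (R(v,z) | F(z)))))
Push ¬ through the quantifiers and connectives to reach negation normal form:
  (forall x. F(x)) & (forall w. ~R(w,w)) & (forall t. R(t,t)) & (exists z. forall v. (R(v,z) | F(z)))
All bound variables are already distinct, so no renaming is needed.
Extract every quantifier outward, since the variables are now distinct and don't occur free across branches:
  forall x. forall w. forall t. exists z. forall v. (F(x) & ~R(w,w) & R(t,t) & (R(v,z) | F(z)))
The quantifier exists x sits under an odd number of negations (counting the antecedent side of each →), so it flips to forall x.

universal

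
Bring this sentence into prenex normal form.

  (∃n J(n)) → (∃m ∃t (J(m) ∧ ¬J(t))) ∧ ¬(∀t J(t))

∀n ∃m ∃t ∃q (¬J(n) ∨ J(m) ∧ ¬J(t) ∧ ¬J(q))

Eliminate → and ↔ using ¬ and ∨.
  ¬(∃n J(n)) ∨ (∃m ∃t (J(m) ∧ ¬J(t))) ∧ ¬(∀t J(t))
Drive negations inward (¬∀x A ≡ ∃x ¬A, ¬∃x A ≡ ∀x ¬A, De Morgan for ∧/∨):
  (∀n ¬J(n)) ∨ (∃m ∃t (J(m) ∧ ¬J(t))) ∧ (∃t ¬J(t))
Rename bound variables to avoid capture: t↦q.
  (∀n ¬J(n)) ∨ (∃m ∃t (J(m) ∧ ¬J(t))) ∧ (∃q ¬J(q))
Finally move all quantifiers to the prefix:
  ∀n ∃m ∃t ∃q (¬J(n) ∨ J(m) ∧ ¬J(t) ∧ ¬J(q))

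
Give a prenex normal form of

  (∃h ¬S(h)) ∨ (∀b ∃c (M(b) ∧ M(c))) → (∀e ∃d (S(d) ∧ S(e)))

∀h ∃b ∀c ∀e ∃d (S(h) ∧ (¬M(b) ∨ ¬M(c)) ∨ S(d) ∧ S(e))

First replace A → B with ¬A ∨ B.
  ¬((∃h ¬S(h)) ∨ (∀b ∃c (M(b) ∧ M(c)))) ∨ (∀e ∃d (S(d) ∧ S(e)))
Push ¬ through the quantifiers and connectives to reach negation normal form:
  (∀h S(h)) ∧ (∃b ∀c (¬M(b) ∨ ¬M(c))) ∨ (∀e ∃d (S(d) ∧ S(e)))
All bound variables are already distinct, so no renaming is needed.
Finally move all quantifiers to the prefix:
  ∀h ∃b ∀c ∀e ∃d (S(h) ∧ (¬M(b) ∨ ¬M(c)) ∨ S(d) ∧ S(e))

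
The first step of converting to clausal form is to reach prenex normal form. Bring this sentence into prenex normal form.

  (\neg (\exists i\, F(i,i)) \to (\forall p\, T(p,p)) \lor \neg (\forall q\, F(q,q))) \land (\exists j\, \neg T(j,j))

Eliminate → and ↔ using ¬ and ∨.
  (\neg \neg (\exists i\, F(i,i)) \lor (\forall p\, T(p,p)) \lor \neg (\forall q\, F(q,q))) \land (\exists j\, \neg T(j,j))
Drive negations inward (¬∀x A ≡ ∃x ¬A, ¬∃x A ≡ ∀x ¬A, De Morgan for ∧/∨):
  ((\exists i\, F(i,i)) \lor (\forall p\, T(p,p)) \lor (\exists q\, \neg F(q,q))) \land (\exists j\, \neg T(j,j))
All bound variables are already distinct, so no renaming is needed.
Pull the quantifiers to the front (each side's bound variable is not free in the other side):
  \exists i\, \forall p\, \exists q\, \exists j\, ((F(i,i) \lor T(p,p) \lor \neg F(q,q)) \land \neg T(j,j))

\exists i\, \forall p\, \exists q\, \exists j\, ((F(i,i) \lor T(p,p) \lor \neg F(q,q)) \land \neg T(j,j))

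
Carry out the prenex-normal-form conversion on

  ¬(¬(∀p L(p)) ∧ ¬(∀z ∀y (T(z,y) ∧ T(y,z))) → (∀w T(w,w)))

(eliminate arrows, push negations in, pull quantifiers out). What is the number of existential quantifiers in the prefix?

Eliminate → and ↔ using ¬ and ∨.
  ¬(¬(¬(∀p L(p)) ∧ ¬(∀z ∀y (T(z,y) ∧ T(y,z)))) ∨ (∀w T(w,w)))
Push ¬ through the quantifiers and connectives to reach negation normal form:
  (∃p ¬L(p)) ∧ (∃z ∃y (¬T(z,y) ∨ ¬T(y,z))) ∧ (∃w ¬T(w,w))
All bound variables are already distinct, so no renaming is needed.
Extract every quantifier outward, since the variables are now distinct and don't occur free across branches:
  ∃p ∃z ∃y ∃w (¬L(p) ∧ (¬T(z,y) ∨ ¬T(y,z)) ∧ ¬T(w,w))
The prefix is ∃p ∃z ∃y ∃w: 0 universal, 4 existential.

4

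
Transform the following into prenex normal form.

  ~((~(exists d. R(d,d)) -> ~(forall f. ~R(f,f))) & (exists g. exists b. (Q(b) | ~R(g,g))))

forall d. forall f. forall g. forall b. (~R(d,d) & ~R(f,f) | ~Q(b) & R(g,g))

Rewrite implications/biconditionals: A → B as ¬A ∨ B.
  ~((~~(exists d. R(d,d)) | ~(forall f. ~R(f,f))) & (exists g. exists b. (Q(b) | ~R(g,g))))
Move each ¬ inward, flipping quantifiers it crosses:
  (forall d. ~R(d,d)) & (forall f. ~R(f,f)) | (forall g. forall b. (~Q(b) & R(g,g)))
All bound variables are already distinct, so no renaming is needed.
Extract every quantifier outward, since the variables are now distinct and don't occur free across branches:
  forall d. forall f. forall g. forall b. (~R(d,d) & ~R(f,f) | ~Q(b) & R(g,g))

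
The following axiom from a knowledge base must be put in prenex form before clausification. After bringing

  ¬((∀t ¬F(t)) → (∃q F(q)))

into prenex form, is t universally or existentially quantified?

Rewrite implications/biconditionals: A → B as ¬A ∨ B.
  ¬(¬(∀t ¬F(t)) ∨ (∃q F(q)))
Drive negations inward (¬∀x A ≡ ∃x ¬A, ¬∃x A ≡ ∀x ¬A, De Morgan for ∧/∨):
  (∀t ¬F(t)) ∧ (∀q ¬F(q))
All bound variables are already distinct, so no renaming is needed.
Finally move all quantifiers to the prefix:
  ∀t ∀q (¬F(t) ∧ ¬F(q))
The quantifier ∀t sits under an even number of negations (counting the antecedent side of each →), so it remains universal.

universal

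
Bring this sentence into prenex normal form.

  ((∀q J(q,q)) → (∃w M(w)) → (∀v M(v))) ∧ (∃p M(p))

Rewrite implications/biconditionals: A → B as ¬A ∨ B.
  (¬(∀q J(q,q)) ∨ ¬(∃w M(w)) ∨ (∀v M(v))) ∧ (∃p M(p))
Move each ¬ inward, flipping quantifiers it crosses:
  ((∃q ¬J(q,q)) ∨ (∀w ¬M(w)) ∨ (∀v M(v))) ∧ (∃p M(p))
All bound variables are already distinct, so no renaming is needed.
Pull the quantifiers to the front (each side's bound variable is not free in the other side):
  ∃q ∀w ∀v ∃p ((¬J(q,q) ∨ ¬M(w) ∨ M(v)) ∧ M(p))

∃q ∀w ∀v ∃p ((¬J(q,q) ∨ ¬M(w) ∨ M(v)) ∧ M(p))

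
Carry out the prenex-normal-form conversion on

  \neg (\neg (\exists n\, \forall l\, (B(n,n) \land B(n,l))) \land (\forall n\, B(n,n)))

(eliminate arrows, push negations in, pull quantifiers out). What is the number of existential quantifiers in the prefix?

2

Push ¬ through the quantifiers and connectives to reach negation normal form:
  (\exists n\, \forall l\, (B(n,n) \land B(n,l))) \lor (\exists n\, \neg B(n,n))
Rename bound variables to avoid capture: n↦r.
  (\exists n\, \forall l\, (B(n,n) \land B(n,l))) \lor (\exists r\, \neg B(r,r))
Finally move all quantifiers to the prefix:
  \exists n\, \forall l\, \exists r\, (B(n,n) \land B(n,l) \lor \neg B(r,r))
The prefix is \exists n \forall l \exists r: 1 universal, 2 existential.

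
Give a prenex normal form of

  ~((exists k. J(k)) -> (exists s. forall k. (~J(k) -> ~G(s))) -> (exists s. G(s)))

exists k. exists s. forall v1. forall w. (J(k) & (J(v1) | ~G(s)) & ~G(w))

First replace A → B with ¬A ∨ B.
  ~(~(exists k. J(k)) | ~(exists s. forall k. (~~J(k) | ~G(s))) | (exists s. G(s)))
Drive negations inward (¬∀x A ≡ ∃x ¬A, ¬∃x A ≡ ∀x ¬A, De Morgan for ∧/∨):
  (exists k. J(k)) & (exists s. forall k. (J(k) | ~G(s))) & (forall s. ~G(s))
Rename bound variables to avoid capture: k↦v1, s↦w.
  (exists k. J(k)) & (exists s. forall v1. (J(v1) | ~G(s))) & (forall w. ~G(w))
Pull the quantifiers to the front (each side's bound variable is not free in the other side):
  exists k. exists s. forall v1. forall w. (J(k) & (J(v1) | ~G(s)) & ~G(w))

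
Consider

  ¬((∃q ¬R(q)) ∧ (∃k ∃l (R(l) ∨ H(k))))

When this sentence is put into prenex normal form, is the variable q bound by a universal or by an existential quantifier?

universal

Move each ¬ inward, flipping quantifiers it crosses:
  (∀q R(q)) ∨ (∀k ∀l (¬R(l) ∧ ¬H(k)))
Finally move all quantifiers to the prefix:
  ∀q ∀k ∀l (R(q) ∨ ¬R(l) ∧ ¬H(k))
The quantifier ∃q sits under an odd number of negations, so it flips to ∀q.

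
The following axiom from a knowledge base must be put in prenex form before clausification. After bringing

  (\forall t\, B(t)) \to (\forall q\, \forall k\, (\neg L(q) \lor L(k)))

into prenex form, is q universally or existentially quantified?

Rewrite implications/biconditionals: A → B as ¬A ∨ B.
  \neg (\forall t\, B(t)) \lor (\forall q\, \forall k\, (\neg L(q) \lor L(k)))
Push ¬ through the quantifiers and connectives to reach negation normal form:
  (\exists t\, \neg B(t)) \lor (\forall q\, \forall k\, (\neg L(q) \lor L(k)))
Pull the quantifiers to the front (each side's bound variable is not free in the other side):
  \exists t\, \forall q\, \forall k\, (\neg B(t) \lor \neg L(q) \lor L(k))
The quantifier \forall q sits under an even number of negations (counting the antecedent side of each →), so it remains universal.

universal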